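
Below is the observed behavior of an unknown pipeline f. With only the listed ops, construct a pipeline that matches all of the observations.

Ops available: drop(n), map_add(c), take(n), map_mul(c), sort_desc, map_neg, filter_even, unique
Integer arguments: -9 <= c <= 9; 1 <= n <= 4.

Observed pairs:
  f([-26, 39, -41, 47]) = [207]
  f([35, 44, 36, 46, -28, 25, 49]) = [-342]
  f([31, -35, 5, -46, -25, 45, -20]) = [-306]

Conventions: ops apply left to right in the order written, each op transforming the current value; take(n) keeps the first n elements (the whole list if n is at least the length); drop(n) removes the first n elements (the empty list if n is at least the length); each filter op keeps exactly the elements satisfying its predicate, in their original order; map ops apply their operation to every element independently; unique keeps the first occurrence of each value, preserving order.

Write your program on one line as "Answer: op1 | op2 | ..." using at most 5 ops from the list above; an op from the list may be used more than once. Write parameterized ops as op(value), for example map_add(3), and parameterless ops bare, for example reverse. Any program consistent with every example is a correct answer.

map_add(3) | map_mul(9) | map_neg | take(1)

Check, running the answer program on each example:
  [-26, 39, -41, 47] -> [-23, 42, -38, 50] -> [-207, 378, -342, 450] -> [207, -378, 342, -450] -> [207]
  [35, 44, 36, 46, -28, 25, 49] -> [38, 47, 39, 49, -25, 28, 52] -> [342, 423, 351, 441, -225, 252, 468] -> [-342, -423, -351, -441, 225, -252, -468] -> [-342]
  [31, -35, 5, -46, -25, 45, -20] -> [34, -32, 8, -43, -22, 48, -17] -> [306, -288, 72, -387, -198, 432, -153] -> [-306, 288, -72, 387, 198, -432, 153] -> [-306]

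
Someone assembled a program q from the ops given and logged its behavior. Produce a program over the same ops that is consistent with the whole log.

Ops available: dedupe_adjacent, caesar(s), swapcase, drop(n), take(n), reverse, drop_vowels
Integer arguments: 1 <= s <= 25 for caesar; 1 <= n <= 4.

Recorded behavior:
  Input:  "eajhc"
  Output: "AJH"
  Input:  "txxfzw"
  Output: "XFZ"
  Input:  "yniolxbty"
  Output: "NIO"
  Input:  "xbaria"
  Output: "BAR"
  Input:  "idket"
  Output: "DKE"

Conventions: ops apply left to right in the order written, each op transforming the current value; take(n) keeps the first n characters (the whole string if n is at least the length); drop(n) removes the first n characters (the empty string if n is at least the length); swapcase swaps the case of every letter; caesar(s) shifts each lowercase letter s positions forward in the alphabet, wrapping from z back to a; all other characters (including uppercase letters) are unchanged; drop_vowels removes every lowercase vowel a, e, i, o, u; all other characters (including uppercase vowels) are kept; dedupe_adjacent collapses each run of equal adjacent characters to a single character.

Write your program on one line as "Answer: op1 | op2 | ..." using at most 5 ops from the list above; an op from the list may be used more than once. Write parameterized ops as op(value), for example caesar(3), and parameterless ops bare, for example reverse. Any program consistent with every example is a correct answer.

dedupe_adjacent | take(4) | swapcase | drop(1)

Check, running the answer program on each example:
  "eajhc" -> "eajhc" -> "eajh" -> "EAJH" -> "AJH"
  "txxfzw" -> "txfzw" -> "txfz" -> "TXFZ" -> "XFZ"
  "yniolxbty" -> "yniolxbty" -> "ynio" -> "YNIO" -> "NIO"
  "xbaria" -> "xbaria" -> "xbar" -> "XBAR" -> "BAR"
  "idket" -> "idket" -> "idke" -> "IDKE" -> "DKE"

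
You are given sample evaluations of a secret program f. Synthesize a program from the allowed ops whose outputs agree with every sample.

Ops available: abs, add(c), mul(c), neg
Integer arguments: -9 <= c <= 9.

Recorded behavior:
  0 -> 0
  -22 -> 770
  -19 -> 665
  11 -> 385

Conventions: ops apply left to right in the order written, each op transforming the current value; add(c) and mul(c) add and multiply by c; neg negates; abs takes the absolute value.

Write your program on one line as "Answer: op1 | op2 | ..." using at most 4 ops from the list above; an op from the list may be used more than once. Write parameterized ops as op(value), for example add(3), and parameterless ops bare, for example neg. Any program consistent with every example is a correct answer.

mul(-5) | mul(7) | abs

Check, running the answer program on each example:
  0 -> 0 -> 0 -> 0
  -22 -> 110 -> 770 -> 770
  -19 -> 95 -> 665 -> 665
  11 -> -55 -> -385 -> 385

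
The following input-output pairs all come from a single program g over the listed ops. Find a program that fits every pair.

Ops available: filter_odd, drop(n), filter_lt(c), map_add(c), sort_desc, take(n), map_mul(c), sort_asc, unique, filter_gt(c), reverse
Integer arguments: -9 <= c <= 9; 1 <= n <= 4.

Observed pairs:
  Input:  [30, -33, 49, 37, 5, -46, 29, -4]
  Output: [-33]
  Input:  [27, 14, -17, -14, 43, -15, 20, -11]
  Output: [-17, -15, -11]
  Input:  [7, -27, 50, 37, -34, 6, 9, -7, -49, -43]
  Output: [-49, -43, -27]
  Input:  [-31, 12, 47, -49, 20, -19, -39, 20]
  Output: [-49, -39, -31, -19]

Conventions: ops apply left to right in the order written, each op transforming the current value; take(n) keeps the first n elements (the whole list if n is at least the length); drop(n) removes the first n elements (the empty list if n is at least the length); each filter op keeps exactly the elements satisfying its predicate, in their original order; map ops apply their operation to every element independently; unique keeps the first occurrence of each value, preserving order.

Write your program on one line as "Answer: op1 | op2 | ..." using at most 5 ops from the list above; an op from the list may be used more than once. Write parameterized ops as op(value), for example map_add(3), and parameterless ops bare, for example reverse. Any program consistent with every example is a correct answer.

reverse | filter_lt(-7) | sort_desc | filter_odd | sort_asc

Check, running the answer program on each example:
  [30, -33, 49, 37, 5, -46, 29, -4] -> [-4, 29, -46, 5, 37, 49, -33, 30] -> [-46, -33] -> [-33, -46] -> [-33] -> [-33]
  [27, 14, -17, -14, 43, -15, 20, -11] -> [-11, 20, -15, 43, -14, -17, 14, 27] -> [-11, -15, -14, -17] -> [-11, -14, -15, -17] -> [-11, -15, -17] -> [-17, -15, -11]
  [7, -27, 50, 37, -34, 6, 9, -7, -49, -43] -> [-43, -49, -7, 9, 6, -34, 37, 50, -27, 7] -> [-43, -49, -34, -27] -> [-27, -34, -43, -49] -> [-27, -43, -49] -> [-49, -43, -27]
  [-31, 12, 47, -49, 20, -19, -39, 20] -> [20, -39, -19, 20, -49, 47, 12, -31] -> [-39, -19, -49, -31] -> [-19, -31, -39, -49] -> [-19, -31, -39, -49] -> [-49, -39, -31, -19]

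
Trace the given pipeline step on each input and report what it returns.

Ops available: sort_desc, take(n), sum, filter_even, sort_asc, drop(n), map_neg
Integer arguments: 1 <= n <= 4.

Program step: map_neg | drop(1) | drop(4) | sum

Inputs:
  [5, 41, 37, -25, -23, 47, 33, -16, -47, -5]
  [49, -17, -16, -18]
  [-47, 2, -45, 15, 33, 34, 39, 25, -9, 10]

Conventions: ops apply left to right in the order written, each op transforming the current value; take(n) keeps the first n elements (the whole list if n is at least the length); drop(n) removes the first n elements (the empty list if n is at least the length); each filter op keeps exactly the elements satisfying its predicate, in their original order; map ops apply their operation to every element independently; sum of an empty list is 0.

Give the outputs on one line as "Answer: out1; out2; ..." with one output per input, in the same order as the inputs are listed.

-12; 0; -99

Execution, op by op:
  [5, 41, 37, -25, -23, 47, 33, -16, -47, -5] -> [-5, -41, -37, 25, 23, -47, -33, 16, 47, 5] -> [-41, -37, 25, 23, -47, -33, 16, 47, 5] -> [-47, -33, 16, 47, 5] -> -12
  [49, -17, -16, -18] -> [-49, 17, 16, 18] -> [17, 16, 18] -> [] -> 0
  [-47, 2, -45, 15, 33, 34, 39, 25, -9, 10] -> [47, -2, 45, -15, -33, -34, -39, -25, 9, -10] -> [-2, 45, -15, -33, -34, -39, -25, 9, -10] -> [-34, -39, -25, 9, -10] -> -99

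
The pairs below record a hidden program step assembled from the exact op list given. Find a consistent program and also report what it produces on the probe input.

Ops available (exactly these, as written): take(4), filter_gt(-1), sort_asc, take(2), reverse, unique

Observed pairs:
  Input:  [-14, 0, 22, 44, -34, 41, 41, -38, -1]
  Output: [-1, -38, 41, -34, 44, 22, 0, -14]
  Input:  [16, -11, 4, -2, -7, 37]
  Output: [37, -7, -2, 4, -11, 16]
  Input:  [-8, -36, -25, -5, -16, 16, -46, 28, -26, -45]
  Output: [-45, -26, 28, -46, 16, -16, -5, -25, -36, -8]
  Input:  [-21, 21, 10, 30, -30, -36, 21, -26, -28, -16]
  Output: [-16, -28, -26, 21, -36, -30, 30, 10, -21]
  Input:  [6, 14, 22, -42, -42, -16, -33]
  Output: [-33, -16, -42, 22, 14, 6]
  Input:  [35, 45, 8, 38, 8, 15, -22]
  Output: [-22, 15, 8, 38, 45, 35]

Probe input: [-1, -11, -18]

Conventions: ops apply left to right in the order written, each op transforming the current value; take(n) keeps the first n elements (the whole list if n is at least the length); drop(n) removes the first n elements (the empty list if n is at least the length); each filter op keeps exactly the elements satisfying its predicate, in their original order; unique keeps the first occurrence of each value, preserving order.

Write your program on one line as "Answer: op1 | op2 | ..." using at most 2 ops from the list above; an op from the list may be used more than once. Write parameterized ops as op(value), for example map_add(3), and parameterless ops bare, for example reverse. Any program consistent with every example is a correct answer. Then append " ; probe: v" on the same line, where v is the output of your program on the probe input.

reverse | unique ; probe: [-18, -11, -1]

Check, running the answer program on each example:
  [-14, 0, 22, 44, -34, 41, 41, -38, -1] -> [-1, -38, 41, 41, -34, 44, 22, 0, -14] -> [-1, -38, 41, -34, 44, 22, 0, -14]
  [16, -11, 4, -2, -7, 37] -> [37, -7, -2, 4, -11, 16] -> [37, -7, -2, 4, -11, 16]
  [-8, -36, -25, -5, -16, 16, -46, 28, -26, -45] -> [-45, -26, 28, -46, 16, -16, -5, -25, -36, -8] -> [-45, -26, 28, -46, 16, -16, -5, -25, -36, -8]
  [-21, 21, 10, 30, -30, -36, 21, -26, -28, -16] -> [-16, -28, -26, 21, -36, -30, 30, 10, 21, -21] -> [-16, -28, -26, 21, -36, -30, 30, 10, -21]
  [6, 14, 22, -42, -42, -16, -33] -> [-33, -16, -42, -42, 22, 14, 6] -> [-33, -16, -42, 22, 14, 6]
  [35, 45, 8, 38, 8, 15, -22] -> [-22, 15, 8, 38, 8, 45, 35] -> [-22, 15, 8, 38, 45, 35]
  probe: [-1, -11, -18] -> [-18, -11, -1] -> [-18, -11, -1]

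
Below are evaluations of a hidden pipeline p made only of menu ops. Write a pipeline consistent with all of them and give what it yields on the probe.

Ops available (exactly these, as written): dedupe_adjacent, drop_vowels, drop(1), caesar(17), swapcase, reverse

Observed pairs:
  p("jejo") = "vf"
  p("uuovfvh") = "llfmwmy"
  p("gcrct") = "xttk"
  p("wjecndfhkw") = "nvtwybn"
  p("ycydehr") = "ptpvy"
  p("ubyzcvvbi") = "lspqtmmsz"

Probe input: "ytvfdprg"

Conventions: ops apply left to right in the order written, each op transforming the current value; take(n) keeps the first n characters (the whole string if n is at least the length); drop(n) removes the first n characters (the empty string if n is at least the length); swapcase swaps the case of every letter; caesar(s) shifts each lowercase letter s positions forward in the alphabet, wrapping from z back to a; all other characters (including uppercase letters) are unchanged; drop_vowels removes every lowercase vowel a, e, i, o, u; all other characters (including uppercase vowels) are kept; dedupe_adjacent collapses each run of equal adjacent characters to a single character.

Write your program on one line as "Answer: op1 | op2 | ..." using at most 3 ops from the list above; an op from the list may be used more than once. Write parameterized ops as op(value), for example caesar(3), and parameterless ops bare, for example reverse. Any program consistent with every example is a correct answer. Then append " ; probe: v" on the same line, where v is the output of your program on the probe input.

caesar(17) | drop_vowels ; probe: "pkmwgx"

Check, running the answer program on each example:
  "jejo" -> "avaf" -> "vf"
  "uuovfvh" -> "llfmwmy" -> "llfmwmy"
  "gcrct" -> "xtitk" -> "xttk"
  "wjecndfhkw" -> "navteuwybn" -> "nvtwybn"
  "ycydehr" -> "ptpuvyi" -> "ptpvy"
  "ubyzcvvbi" -> "lspqtmmsz" -> "lspqtmmsz"
  probe: "ytvfdprg" -> "pkmwugix" -> "pkmwgx"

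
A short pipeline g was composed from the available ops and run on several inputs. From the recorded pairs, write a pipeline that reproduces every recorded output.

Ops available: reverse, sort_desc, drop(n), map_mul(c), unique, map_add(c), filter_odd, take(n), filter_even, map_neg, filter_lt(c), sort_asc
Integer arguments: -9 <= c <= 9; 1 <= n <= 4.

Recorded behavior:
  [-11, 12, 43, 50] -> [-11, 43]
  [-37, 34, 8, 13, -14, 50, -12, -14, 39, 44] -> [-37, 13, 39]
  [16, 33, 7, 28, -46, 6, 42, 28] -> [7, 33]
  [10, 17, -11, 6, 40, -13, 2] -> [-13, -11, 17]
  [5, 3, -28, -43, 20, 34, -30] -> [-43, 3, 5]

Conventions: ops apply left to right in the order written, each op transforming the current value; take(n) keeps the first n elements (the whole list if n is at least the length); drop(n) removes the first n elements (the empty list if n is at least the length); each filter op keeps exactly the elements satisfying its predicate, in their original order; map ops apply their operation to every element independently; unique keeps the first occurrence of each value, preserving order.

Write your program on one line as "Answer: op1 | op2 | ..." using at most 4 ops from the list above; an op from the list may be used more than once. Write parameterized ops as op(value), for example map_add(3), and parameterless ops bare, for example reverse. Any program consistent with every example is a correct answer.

unique | filter_odd | sort_asc

Check, running the answer program on each example:
  [-11, 12, 43, 50] -> [-11, 12, 43, 50] -> [-11, 43] -> [-11, 43]
  [-37, 34, 8, 13, -14, 50, -12, -14, 39, 44] -> [-37, 34, 8, 13, -14, 50, -12, 39, 44] -> [-37, 13, 39] -> [-37, 13, 39]
  [16, 33, 7, 28, -46, 6, 42, 28] -> [16, 33, 7, 28, -46, 6, 42] -> [33, 7] -> [7, 33]
  [10, 17, -11, 6, 40, -13, 2] -> [10, 17, -11, 6, 40, -13, 2] -> [17, -11, -13] -> [-13, -11, 17]
  [5, 3, -28, -43, 20, 34, -30] -> [5, 3, -28, -43, 20, 34, -30] -> [5, 3, -43] -> [-43, 3, 5]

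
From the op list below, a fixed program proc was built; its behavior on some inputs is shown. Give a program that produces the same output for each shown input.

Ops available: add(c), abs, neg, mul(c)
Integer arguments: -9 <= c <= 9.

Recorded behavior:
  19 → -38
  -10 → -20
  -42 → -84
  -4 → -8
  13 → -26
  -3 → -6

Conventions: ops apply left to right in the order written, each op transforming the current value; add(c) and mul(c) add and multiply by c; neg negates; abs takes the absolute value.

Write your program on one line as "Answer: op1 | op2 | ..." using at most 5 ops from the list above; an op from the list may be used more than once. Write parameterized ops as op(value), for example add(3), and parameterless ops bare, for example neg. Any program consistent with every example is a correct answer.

abs | neg | mul(-2) | neg

Check, running the answer program on each example:
  19 -> 19 -> -19 -> 38 -> -38
  -10 -> 10 -> -10 -> 20 -> -20
  -42 -> 42 -> -42 -> 84 -> -84
  -4 -> 4 -> -4 -> 8 -> -8
  13 -> 13 -> -13 -> 26 -> -26
  -3 -> 3 -> -3 -> 6 -> -6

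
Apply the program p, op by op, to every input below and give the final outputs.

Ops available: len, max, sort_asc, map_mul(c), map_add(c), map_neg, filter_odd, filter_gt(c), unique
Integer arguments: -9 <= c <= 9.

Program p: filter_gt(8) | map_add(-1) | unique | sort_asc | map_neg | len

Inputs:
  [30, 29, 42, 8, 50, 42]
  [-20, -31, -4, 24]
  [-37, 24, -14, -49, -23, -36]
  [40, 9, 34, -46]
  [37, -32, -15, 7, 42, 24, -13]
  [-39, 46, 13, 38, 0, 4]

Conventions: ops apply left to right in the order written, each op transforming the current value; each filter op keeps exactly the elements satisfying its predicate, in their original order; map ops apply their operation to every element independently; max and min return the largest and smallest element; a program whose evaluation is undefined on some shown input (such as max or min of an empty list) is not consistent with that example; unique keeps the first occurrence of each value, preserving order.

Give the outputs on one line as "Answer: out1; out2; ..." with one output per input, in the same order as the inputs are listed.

Execution, op by op:
  [30, 29, 42, 8, 50, 42] -> [30, 29, 42, 50, 42] -> [29, 28, 41, 49, 41] -> [29, 28, 41, 49] -> [28, 29, 41, 49] -> [-28, -29, -41, -49] -> 4
  [-20, -31, -4, 24] -> [24] -> [23] -> [23] -> [23] -> [-23] -> 1
  [-37, 24, -14, -49, -23, -36] -> [24] -> [23] -> [23] -> [23] -> [-23] -> 1
  [40, 9, 34, -46] -> [40, 9, 34] -> [39, 8, 33] -> [39, 8, 33] -> [8, 33, 39] -> [-8, -33, -39] -> 3
  [37, -32, -15, 7, 42, 24, -13] -> [37, 42, 24] -> [36, 41, 23] -> [36, 41, 23] -> [23, 36, 41] -> [-23, -36, -41] -> 3
  [-39, 46, 13, 38, 0, 4] -> [46, 13, 38] -> [45, 12, 37] -> [45, 12, 37] -> [12, 37, 45] -> [-12, -37, -45] -> 3

4; 1; 1; 3; 3; 3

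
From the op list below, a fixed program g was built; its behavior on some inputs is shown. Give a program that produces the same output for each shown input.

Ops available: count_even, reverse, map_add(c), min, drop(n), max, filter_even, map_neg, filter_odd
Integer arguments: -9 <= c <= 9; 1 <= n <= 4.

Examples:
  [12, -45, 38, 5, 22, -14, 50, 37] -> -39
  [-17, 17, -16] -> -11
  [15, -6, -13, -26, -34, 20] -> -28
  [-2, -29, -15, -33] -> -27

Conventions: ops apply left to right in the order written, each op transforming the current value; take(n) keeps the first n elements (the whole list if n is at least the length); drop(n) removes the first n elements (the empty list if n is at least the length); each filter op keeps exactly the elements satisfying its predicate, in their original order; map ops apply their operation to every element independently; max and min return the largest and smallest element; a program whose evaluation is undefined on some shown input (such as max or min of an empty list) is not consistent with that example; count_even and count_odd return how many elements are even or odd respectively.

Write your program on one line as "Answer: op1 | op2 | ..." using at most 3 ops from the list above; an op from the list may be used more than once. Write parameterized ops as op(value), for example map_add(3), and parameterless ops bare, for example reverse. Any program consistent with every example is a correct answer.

map_add(6) | min

Check, running the answer program on each example:
  [12, -45, 38, 5, 22, -14, 50, 37] -> [18, -39, 44, 11, 28, -8, 56, 43] -> -39
  [-17, 17, -16] -> [-11, 23, -10] -> -11
  [15, -6, -13, -26, -34, 20] -> [21, 0, -7, -20, -28, 26] -> -28
  [-2, -29, -15, -33] -> [4, -23, -9, -27] -> -27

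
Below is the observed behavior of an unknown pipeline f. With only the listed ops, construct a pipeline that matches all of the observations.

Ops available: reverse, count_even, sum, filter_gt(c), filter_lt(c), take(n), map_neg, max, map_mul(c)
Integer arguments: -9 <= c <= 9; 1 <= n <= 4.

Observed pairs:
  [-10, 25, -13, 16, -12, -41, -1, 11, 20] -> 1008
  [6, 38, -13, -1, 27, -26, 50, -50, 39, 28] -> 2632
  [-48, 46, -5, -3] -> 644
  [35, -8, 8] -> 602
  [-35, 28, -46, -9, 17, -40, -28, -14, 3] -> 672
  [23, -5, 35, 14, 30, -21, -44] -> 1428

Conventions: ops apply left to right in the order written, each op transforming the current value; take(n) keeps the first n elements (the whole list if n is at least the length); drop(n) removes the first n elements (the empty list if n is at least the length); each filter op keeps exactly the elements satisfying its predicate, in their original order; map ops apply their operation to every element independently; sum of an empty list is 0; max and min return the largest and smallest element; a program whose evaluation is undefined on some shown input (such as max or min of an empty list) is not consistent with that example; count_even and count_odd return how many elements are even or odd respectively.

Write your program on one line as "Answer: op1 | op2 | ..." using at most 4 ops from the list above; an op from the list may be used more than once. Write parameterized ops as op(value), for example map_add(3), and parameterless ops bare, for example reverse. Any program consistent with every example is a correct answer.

map_mul(2) | map_mul(7) | filter_gt(-5) | sum

Check, running the answer program on each example:
  [-10, 25, -13, 16, -12, -41, -1, 11, 20] -> [-20, 50, -26, 32, -24, -82, -2, 22, 40] -> [-140, 350, -182, 224, -168, -574, -14, 154, 280] -> [350, 224, 154, 280] -> 1008
  [6, 38, -13, -1, 27, -26, 50, -50, 39, 28] -> [12, 76, -26, -2, 54, -52, 100, -100, 78, 56] -> [84, 532, -182, -14, 378, -364, 700, -700, 546, 392] -> [84, 532, 378, 700, 546, 392] -> 2632
  [-48, 46, -5, -3] -> [-96, 92, -10, -6] -> [-672, 644, -70, -42] -> [644] -> 644
  [35, -8, 8] -> [70, -16, 16] -> [490, -112, 112] -> [490, 112] -> 602
  [-35, 28, -46, -9, 17, -40, -28, -14, 3] -> [-70, 56, -92, -18, 34, -80, -56, -28, 6] -> [-490, 392, -644, -126, 238, -560, -392, -196, 42] -> [392, 238, 42] -> 672
  [23, -5, 35, 14, 30, -21, -44] -> [46, -10, 70, 28, 60, -42, -88] -> [322, -70, 490, 196, 420, -294, -616] -> [322, 490, 196, 420] -> 1428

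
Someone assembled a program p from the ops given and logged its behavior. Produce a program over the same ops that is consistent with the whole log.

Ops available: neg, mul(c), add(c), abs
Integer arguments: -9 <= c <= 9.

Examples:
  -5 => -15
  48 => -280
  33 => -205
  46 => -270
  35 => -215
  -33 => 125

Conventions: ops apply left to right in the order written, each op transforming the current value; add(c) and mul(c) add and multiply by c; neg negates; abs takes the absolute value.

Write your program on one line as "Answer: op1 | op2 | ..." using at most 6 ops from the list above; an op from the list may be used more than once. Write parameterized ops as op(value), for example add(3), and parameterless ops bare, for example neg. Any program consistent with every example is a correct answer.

mul(-1) | add(-9) | mul(5) | add(-8) | add(5) | add(8)

Check, running the answer program on each example:
  -5 -> 5 -> -4 -> -20 -> -28 -> -23 -> -15
  48 -> -48 -> -57 -> -285 -> -293 -> -288 -> -280
  33 -> -33 -> -42 -> -210 -> -218 -> -213 -> -205
  46 -> -46 -> -55 -> -275 -> -283 -> -278 -> -270
  35 -> -35 -> -44 -> -220 -> -228 -> -223 -> -215
  -33 -> 33 -> 24 -> 120 -> 112 -> 117 -> 125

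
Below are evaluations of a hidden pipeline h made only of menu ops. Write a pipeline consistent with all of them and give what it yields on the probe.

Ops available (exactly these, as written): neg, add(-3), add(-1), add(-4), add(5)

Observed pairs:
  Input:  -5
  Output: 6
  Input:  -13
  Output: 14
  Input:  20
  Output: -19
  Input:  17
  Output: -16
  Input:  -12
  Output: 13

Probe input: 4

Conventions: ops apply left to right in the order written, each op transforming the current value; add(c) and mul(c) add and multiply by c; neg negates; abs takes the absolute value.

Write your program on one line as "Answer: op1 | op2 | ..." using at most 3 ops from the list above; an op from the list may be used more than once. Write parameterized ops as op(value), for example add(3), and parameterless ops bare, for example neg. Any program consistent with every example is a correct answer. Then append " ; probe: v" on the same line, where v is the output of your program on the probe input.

add(-1) | neg ; probe: -3

Check, running the answer program on each example:
  -5 -> -6 -> 6
  -13 -> -14 -> 14
  20 -> 19 -> -19
  17 -> 16 -> -16
  -12 -> -13 -> 13
  probe: 4 -> 3 -> -3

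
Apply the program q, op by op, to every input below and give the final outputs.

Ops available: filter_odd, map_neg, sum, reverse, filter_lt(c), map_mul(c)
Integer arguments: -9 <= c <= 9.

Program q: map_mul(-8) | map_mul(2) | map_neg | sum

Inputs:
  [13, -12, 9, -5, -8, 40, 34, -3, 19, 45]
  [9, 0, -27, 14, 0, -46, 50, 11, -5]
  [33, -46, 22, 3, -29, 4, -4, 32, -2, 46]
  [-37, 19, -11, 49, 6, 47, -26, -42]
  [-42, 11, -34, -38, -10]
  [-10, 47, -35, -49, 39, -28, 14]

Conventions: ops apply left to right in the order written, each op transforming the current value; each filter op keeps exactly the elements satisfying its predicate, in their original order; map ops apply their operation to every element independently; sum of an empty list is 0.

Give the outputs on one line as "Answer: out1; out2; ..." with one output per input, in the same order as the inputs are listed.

Execution, op by op:
  [13, -12, 9, -5, -8, 40, 34, -3, 19, 45] -> [-104, 96, -72, 40, 64, -320, -272, 24, -152, -360] -> [-208, 192, -144, 80, 128, -640, -544, 48, -304, -720] -> [208, -192, 144, -80, -128, 640, 544, -48, 304, 720] -> 2112
  [9, 0, -27, 14, 0, -46, 50, 11, -5] -> [-72, 0, 216, -112, 0, 368, -400, -88, 40] -> [-144, 0, 432, -224, 0, 736, -800, -176, 80] -> [144, 0, -432, 224, 0, -736, 800, 176, -80] -> 96
  [33, -46, 22, 3, -29, 4, -4, 32, -2, 46] -> [-264, 368, -176, -24, 232, -32, 32, -256, 16, -368] -> [-528, 736, -352, -48, 464, -64, 64, -512, 32, -736] -> [528, -736, 352, 48, -464, 64, -64, 512, -32, 736] -> 944
  [-37, 19, -11, 49, 6, 47, -26, -42] -> [296, -152, 88, -392, -48, -376, 208, 336] -> [592, -304, 176, -784, -96, -752, 416, 672] -> [-592, 304, -176, 784, 96, 752, -416, -672] -> 80
  [-42, 11, -34, -38, -10] -> [336, -88, 272, 304, 80] -> [672, -176, 544, 608, 160] -> [-672, 176, -544, -608, -160] -> -1808
  [-10, 47, -35, -49, 39, -28, 14] -> [80, -376, 280, 392, -312, 224, -112] -> [160, -752, 560, 784, -624, 448, -224] -> [-160, 752, -560, -784, 624, -448, 224] -> -352

2112; 96; 944; 80; -1808; -352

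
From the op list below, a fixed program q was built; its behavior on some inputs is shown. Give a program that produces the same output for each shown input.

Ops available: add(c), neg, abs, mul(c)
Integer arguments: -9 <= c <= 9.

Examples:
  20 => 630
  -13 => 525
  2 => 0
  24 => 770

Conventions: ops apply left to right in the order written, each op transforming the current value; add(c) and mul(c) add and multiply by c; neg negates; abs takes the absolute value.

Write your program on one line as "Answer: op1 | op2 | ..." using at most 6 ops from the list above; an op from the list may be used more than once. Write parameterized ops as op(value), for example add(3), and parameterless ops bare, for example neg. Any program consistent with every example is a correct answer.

add(-2) | neg | mul(7) | mul(-5) | abs

Check, running the answer program on each example:
  20 -> 18 -> -18 -> -126 -> 630 -> 630
  -13 -> -15 -> 15 -> 105 -> -525 -> 525
  2 -> 0 -> 0 -> 0 -> 0 -> 0
  24 -> 22 -> -22 -> -154 -> 770 -> 770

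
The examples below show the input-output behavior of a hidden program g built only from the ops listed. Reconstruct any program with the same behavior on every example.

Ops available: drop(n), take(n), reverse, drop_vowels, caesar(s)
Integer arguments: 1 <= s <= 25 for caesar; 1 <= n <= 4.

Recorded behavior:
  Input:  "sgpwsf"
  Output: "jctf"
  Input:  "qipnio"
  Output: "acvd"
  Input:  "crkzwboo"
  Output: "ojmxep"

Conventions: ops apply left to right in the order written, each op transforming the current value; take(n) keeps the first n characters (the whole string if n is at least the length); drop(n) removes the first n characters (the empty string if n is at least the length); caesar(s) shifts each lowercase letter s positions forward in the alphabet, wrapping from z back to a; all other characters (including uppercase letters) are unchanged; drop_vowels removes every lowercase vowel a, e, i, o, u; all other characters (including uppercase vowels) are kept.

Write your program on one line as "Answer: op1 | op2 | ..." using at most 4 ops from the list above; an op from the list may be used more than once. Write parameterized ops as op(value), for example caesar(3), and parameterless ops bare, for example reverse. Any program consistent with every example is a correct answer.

caesar(13) | reverse | drop(2)

Check, running the answer program on each example:
  "sgpwsf" -> "ftcjfs" -> "sfjctf" -> "jctf"
  "qipnio" -> "dvcavb" -> "bvacvd" -> "acvd"
  "crkzwboo" -> "pexmjobb" -> "bbojmxep" -> "ojmxep"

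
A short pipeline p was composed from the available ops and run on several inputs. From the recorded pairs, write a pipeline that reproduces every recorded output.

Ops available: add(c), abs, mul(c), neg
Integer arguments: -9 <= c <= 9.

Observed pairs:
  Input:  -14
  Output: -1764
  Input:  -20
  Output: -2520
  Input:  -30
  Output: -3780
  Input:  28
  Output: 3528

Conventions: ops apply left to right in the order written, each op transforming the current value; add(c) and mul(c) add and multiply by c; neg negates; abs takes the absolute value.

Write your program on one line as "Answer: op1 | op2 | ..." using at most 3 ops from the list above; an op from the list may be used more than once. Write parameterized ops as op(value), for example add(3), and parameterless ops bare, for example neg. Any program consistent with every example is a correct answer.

mul(-3) | mul(-7) | mul(6)

Check, running the answer program on each example:
  -14 -> 42 -> -294 -> -1764
  -20 -> 60 -> -420 -> -2520
  -30 -> 90 -> -630 -> -3780
  28 -> -84 -> 588 -> 3528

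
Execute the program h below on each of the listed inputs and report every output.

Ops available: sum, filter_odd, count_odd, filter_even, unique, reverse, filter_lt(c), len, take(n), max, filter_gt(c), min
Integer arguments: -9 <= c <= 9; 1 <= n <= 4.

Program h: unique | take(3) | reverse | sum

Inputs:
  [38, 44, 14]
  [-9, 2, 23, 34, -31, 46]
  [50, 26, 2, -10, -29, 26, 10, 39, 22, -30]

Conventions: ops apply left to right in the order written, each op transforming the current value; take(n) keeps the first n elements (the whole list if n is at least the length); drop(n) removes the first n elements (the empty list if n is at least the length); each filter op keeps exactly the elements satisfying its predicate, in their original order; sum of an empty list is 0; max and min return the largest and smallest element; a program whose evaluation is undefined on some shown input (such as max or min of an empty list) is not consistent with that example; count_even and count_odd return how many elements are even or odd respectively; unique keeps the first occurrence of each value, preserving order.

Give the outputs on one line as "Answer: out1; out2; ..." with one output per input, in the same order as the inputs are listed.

96; 16; 78

Execution, op by op:
  [38, 44, 14] -> [38, 44, 14] -> [38, 44, 14] -> [14, 44, 38] -> 96
  [-9, 2, 23, 34, -31, 46] -> [-9, 2, 23, 34, -31, 46] -> [-9, 2, 23] -> [23, 2, -9] -> 16
  [50, 26, 2, -10, -29, 26, 10, 39, 22, -30] -> [50, 26, 2, -10, -29, 10, 39, 22, -30] -> [50, 26, 2] -> [2, 26, 50] -> 78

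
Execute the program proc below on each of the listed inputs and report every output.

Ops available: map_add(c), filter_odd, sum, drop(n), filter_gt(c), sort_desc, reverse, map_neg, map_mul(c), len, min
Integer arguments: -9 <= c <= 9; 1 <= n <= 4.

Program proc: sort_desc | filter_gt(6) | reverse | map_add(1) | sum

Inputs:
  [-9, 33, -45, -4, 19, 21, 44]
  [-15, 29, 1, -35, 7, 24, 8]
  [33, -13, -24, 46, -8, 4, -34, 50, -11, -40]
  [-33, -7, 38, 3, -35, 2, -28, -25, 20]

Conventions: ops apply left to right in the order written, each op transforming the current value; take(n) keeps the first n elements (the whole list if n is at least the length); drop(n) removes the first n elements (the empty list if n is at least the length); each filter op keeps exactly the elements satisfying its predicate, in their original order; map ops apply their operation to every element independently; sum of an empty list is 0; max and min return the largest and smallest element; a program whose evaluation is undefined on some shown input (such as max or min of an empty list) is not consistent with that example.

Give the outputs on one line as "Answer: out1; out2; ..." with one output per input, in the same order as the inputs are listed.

121; 72; 132; 60

Execution, op by op:
  [-9, 33, -45, -4, 19, 21, 44] -> [44, 33, 21, 19, -4, -9, -45] -> [44, 33, 21, 19] -> [19, 21, 33, 44] -> [20, 22, 34, 45] -> 121
  [-15, 29, 1, -35, 7, 24, 8] -> [29, 24, 8, 7, 1, -15, -35] -> [29, 24, 8, 7] -> [7, 8, 24, 29] -> [8, 9, 25, 30] -> 72
  [33, -13, -24, 46, -8, 4, -34, 50, -11, -40] -> [50, 46, 33, 4, -8, -11, -13, -24, -34, -40] -> [50, 46, 33] -> [33, 46, 50] -> [34, 47, 51] -> 132
  [-33, -7, 38, 3, -35, 2, -28, -25, 20] -> [38, 20, 3, 2, -7, -25, -28, -33, -35] -> [38, 20] -> [20, 38] -> [21, 39] -> 60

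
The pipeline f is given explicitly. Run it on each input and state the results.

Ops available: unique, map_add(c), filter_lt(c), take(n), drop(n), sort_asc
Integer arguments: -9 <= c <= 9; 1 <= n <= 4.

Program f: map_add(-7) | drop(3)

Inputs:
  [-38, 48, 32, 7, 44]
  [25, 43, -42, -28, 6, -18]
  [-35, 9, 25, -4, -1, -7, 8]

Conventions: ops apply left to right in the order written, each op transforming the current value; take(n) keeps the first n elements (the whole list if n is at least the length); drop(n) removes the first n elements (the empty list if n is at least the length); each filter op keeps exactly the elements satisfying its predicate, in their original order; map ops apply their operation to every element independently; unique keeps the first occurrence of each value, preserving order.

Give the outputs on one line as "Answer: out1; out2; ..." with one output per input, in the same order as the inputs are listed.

Execution, op by op:
  [-38, 48, 32, 7, 44] -> [-45, 41, 25, 0, 37] -> [0, 37]
  [25, 43, -42, -28, 6, -18] -> [18, 36, -49, -35, -1, -25] -> [-35, -1, -25]
  [-35, 9, 25, -4, -1, -7, 8] -> [-42, 2, 18, -11, -8, -14, 1] -> [-11, -8, -14, 1]

[0, 37]; [-35, -1, -25]; [-11, -8, -14, 1]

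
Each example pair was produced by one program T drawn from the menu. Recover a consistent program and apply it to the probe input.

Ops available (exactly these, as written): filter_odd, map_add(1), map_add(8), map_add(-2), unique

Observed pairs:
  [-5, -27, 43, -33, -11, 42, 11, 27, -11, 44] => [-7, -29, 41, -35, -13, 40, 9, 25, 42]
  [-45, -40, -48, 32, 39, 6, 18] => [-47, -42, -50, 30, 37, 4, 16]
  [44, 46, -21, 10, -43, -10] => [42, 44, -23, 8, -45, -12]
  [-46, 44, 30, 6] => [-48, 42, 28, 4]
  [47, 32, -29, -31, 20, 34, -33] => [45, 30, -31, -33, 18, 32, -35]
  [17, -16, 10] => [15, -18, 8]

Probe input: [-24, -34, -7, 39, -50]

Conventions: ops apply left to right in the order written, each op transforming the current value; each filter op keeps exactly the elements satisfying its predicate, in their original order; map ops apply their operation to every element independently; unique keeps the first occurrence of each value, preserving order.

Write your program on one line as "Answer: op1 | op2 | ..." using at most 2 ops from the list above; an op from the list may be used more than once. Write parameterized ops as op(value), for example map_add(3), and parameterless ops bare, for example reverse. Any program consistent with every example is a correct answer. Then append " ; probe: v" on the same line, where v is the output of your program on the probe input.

unique | map_add(-2) ; probe: [-26, -36, -9, 37, -52]

Check, running the answer program on each example:
  [-5, -27, 43, -33, -11, 42, 11, 27, -11, 44] -> [-5, -27, 43, -33, -11, 42, 11, 27, 44] -> [-7, -29, 41, -35, -13, 40, 9, 25, 42]
  [-45, -40, -48, 32, 39, 6, 18] -> [-45, -40, -48, 32, 39, 6, 18] -> [-47, -42, -50, 30, 37, 4, 16]
  [44, 46, -21, 10, -43, -10] -> [44, 46, -21, 10, -43, -10] -> [42, 44, -23, 8, -45, -12]
  [-46, 44, 30, 6] -> [-46, 44, 30, 6] -> [-48, 42, 28, 4]
  [47, 32, -29, -31, 20, 34, -33] -> [47, 32, -29, -31, 20, 34, -33] -> [45, 30, -31, -33, 18, 32, -35]
  [17, -16, 10] -> [17, -16, 10] -> [15, -18, 8]
  probe: [-24, -34, -7, 39, -50] -> [-24, -34, -7, 39, -50] -> [-26, -36, -9, 37, -52]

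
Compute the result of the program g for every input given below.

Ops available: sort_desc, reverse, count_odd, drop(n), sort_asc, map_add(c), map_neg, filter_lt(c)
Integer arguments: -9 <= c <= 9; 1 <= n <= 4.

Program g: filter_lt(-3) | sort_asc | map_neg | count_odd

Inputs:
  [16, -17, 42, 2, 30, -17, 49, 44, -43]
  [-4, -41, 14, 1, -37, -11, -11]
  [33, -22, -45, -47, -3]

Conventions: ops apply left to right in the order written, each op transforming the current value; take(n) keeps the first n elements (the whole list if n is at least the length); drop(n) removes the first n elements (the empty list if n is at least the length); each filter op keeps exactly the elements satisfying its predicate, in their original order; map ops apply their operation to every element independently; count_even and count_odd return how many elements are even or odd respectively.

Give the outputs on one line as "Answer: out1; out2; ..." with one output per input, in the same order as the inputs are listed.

Execution, op by op:
  [16, -17, 42, 2, 30, -17, 49, 44, -43] -> [-17, -17, -43] -> [-43, -17, -17] -> [43, 17, 17] -> 3
  [-4, -41, 14, 1, -37, -11, -11] -> [-4, -41, -37, -11, -11] -> [-41, -37, -11, -11, -4] -> [41, 37, 11, 11, 4] -> 4
  [33, -22, -45, -47, -3] -> [-22, -45, -47] -> [-47, -45, -22] -> [47, 45, 22] -> 2

3; 4; 2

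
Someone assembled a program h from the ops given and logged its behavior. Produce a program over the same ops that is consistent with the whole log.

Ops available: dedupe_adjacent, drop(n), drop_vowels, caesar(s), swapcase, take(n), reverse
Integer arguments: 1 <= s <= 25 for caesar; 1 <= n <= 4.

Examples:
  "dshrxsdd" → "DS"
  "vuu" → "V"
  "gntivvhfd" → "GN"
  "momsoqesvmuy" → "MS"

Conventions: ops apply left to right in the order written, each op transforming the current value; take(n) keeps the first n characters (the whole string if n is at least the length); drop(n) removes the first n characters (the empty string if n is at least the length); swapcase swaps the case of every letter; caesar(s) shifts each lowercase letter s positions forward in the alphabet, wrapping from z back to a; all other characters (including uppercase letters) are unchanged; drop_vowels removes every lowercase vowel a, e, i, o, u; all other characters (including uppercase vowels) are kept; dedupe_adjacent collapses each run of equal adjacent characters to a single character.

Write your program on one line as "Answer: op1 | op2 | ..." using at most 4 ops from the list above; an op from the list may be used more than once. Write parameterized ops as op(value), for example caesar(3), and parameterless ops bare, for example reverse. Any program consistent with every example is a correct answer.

drop_vowels | dedupe_adjacent | swapcase | take(2)

Check, running the answer program on each example:
  "dshrxsdd" -> "dshrxsdd" -> "dshrxsd" -> "DSHRXSD" -> "DS"
  "vuu" -> "v" -> "v" -> "V" -> "V"
  "gntivvhfd" -> "gntvvhfd" -> "gntvhfd" -> "GNTVHFD" -> "GN"
  "momsoqesvmuy" -> "mmsqsvmy" -> "msqsvmy" -> "MSQSVMY" -> "MS"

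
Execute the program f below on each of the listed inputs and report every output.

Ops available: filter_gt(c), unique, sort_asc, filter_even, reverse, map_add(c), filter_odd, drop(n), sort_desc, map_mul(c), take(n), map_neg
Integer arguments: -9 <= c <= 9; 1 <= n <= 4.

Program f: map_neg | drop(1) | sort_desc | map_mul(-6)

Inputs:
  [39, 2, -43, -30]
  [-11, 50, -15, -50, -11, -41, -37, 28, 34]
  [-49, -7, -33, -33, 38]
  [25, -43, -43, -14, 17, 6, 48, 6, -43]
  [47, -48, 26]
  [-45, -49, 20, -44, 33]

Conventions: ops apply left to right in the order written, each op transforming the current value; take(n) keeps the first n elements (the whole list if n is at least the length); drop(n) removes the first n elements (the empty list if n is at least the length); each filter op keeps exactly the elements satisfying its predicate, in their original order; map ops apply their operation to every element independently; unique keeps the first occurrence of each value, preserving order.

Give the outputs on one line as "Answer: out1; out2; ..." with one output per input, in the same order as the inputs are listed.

[-258, -180, 12]; [-300, -246, -222, -90, -66, 168, 204, 300]; [-198, -198, -42, 228]; [-258, -258, -258, -84, 36, 36, 102, 288]; [-288, 156]; [-294, -264, 120, 198]

Execution, op by op:
  [39, 2, -43, -30] -> [-39, -2, 43, 30] -> [-2, 43, 30] -> [43, 30, -2] -> [-258, -180, 12]
  [-11, 50, -15, -50, -11, -41, -37, 28, 34] -> [11, -50, 15, 50, 11, 41, 37, -28, -34] -> [-50, 15, 50, 11, 41, 37, -28, -34] -> [50, 41, 37, 15, 11, -28, -34, -50] -> [-300, -246, -222, -90, -66, 168, 204, 300]
  [-49, -7, -33, -33, 38] -> [49, 7, 33, 33, -38] -> [7, 33, 33, -38] -> [33, 33, 7, -38] -> [-198, -198, -42, 228]
  [25, -43, -43, -14, 17, 6, 48, 6, -43] -> [-25, 43, 43, 14, -17, -6, -48, -6, 43] -> [43, 43, 14, -17, -6, -48, -6, 43] -> [43, 43, 43, 14, -6, -6, -17, -48] -> [-258, -258, -258, -84, 36, 36, 102, 288]
  [47, -48, 26] -> [-47, 48, -26] -> [48, -26] -> [48, -26] -> [-288, 156]
  [-45, -49, 20, -44, 33] -> [45, 49, -20, 44, -33] -> [49, -20, 44, -33] -> [49, 44, -20, -33] -> [-294, -264, 120, 198]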